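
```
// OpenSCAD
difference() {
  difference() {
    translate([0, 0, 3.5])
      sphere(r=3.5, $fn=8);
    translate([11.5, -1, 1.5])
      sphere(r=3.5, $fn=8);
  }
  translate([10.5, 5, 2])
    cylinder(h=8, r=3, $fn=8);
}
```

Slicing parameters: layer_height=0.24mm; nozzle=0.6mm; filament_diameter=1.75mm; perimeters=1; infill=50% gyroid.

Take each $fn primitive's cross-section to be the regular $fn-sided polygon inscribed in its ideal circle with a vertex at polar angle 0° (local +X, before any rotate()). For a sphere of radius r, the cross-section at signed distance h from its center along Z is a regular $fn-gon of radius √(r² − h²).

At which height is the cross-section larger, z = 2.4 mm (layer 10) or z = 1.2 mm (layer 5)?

Layer 10 (z = 2.4): the sphere: section is a regular 8-gon, circumradius = √(r²−h²) = √(3.5²−1.1²) = 3.323 (area = (8/2)·3.323²·sin(360°/8) = 31.23 mm²); the sphere at (11.5, -1): section is a regular 8-gon, circumradius = √(r²−h²) = √(3.5²−0.9²) = 3.382 (area = (8/2)·3.382²·sin(360°/8) = 32.36 mm²); Subtracting the remaining from the first: starting from the r=3.5 sphere (31.23 mm²), the r=3.5 sphere at (11.5, -1) misses the remaining region (no effect) — area = 31.23 mm²; the r=3 cylinder at (10.5, 5) contributes a regular 8-gon of circumradius 3 (area = (8/2)·3.000²·sin(360°/8) = 25.46 mm²); Subtracting the remaining from the first: starting from that combined region (31.23 mm²), the r=3 cylinder at (10.5, 5) misses the remaining region (no effect) — area = 31.23 mm². So its area = 31.23 mm². Layer 5 (z = 1.2): the sphere: section is a regular 8-gon, circumradius = √(r²−h²) = √(3.5²−2.3²) = 2.638 (area = (8/2)·2.638²·sin(360°/8) = 19.69 mm²); the r=3.5 sphere at (11.5, -1) slices to a regular 8-gon of circumradius 3.487 (√(r²−h²) with h=0.3 from center) (area = (8/2)·3.487²·sin(360°/8) = 34.39 mm²); Taking the first minus the rest: starting from the r=3.5 sphere (19.69 mm²), the r=3.5 sphere at (11.5, -1) misses the remaining region (no effect) — area = 19.69 mm²; the cylinder at (10.5, 5) is not intersected at this z (z outside [2, 10]); After the difference (first − rest): none of the subtracted shapes is present at this height, so that combined region is unchanged — area = 19.69 mm². So its area = 19.69 mm². Layer 10 is larger (31.23 vs 19.69 mm²).

layer 10 (z = 2.4 mm)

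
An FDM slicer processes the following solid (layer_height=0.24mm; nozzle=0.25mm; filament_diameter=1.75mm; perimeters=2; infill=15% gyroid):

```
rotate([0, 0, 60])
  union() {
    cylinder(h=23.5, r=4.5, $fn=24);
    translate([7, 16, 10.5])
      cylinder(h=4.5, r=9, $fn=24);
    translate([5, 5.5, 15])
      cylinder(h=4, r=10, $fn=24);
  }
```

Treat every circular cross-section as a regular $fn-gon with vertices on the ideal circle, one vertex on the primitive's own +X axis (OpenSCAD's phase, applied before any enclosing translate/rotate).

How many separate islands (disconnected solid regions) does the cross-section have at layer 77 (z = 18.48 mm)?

1

At z = 18.48 mm: the r=4.5 cylinder gives a regular 24-gon of circumradius 4.5 (constant along its height); the cylinder at (7, 16) is absent (z outside [10.5, 15]); the cylinder at (5, 5.5): section is a regular 24-gon, circumradius r=10; Taking the union: the regions partially overlap (shared area 50.53 mm²), so overlapping operands fuse into one piece — 1 connected region; (whole slice rotated 60° about Z — lengths, areas and connectivity unchanged). Overall, the cross-section is a single solid region. Island count = 1.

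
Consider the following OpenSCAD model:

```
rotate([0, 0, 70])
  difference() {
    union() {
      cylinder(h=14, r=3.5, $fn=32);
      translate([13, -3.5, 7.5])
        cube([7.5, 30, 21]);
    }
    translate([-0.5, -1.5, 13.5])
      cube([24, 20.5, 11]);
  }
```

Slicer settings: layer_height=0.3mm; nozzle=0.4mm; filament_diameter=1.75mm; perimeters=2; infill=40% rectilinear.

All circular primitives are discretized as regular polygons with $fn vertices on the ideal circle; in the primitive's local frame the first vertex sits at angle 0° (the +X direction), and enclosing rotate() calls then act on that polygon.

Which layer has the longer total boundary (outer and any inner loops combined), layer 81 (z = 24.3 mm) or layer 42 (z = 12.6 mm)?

layer 42 (z = 12.6 mm)

Layer 81 (z = 24.3): the cylinder is not intersected at this z (z outside [0, 14]); the 7.5×30 cube at (13, -3.5) contributes its full rectangle (perimeter 75.00 mm); Merging all regions: only the 7.5×30 cube at (13, -3.5) is present, so the union is just that shape — boundary = 75.00 mm; the 24×20.5 cube at (-0.5, -1.5) contributes its full rectangle (perimeter 89.00 mm); Subtracting the remaining from the first: starting from that combined region, the 24×20.5 cube at (-0.5, -1.5) partially overlaps it — only the 153.75 mm² overlap (of its 492.00 mm²) is removed, clipping the outline — boundary = 49.00 mm; (whole slice rotated 70° about Z — lengths, areas and connectivity unchanged). So its perimeter = 49.00 mm. Layer 42 (z = 12.6): the r=3.5 cylinder contributes a regular 32-gon of circumradius 3.5 (perimeter = 2·32·3.500·sin(180°/32) = 21.96 mm); the cube at (13, -3.5) is present — its section is the full 7.5×30 rectangle (perimeter 75.00 mm); Merging all regions: the 2 present regions are separate (no shared area or edge), so areas and boundary lengths simply add and each stays a separate island — boundary = 96.96 mm; the cube at (-0.5, -1.5) is absent (z outside [13.5, 24.5]); Subtracting the remaining from the first: none of the subtracted shapes is present at this height, so that combined region is unchanged — boundary = 96.96 mm; (rotated 70° about Z; rotation is an isometry so areas/perimeters/island counts are preserved). So its perimeter = 96.96 mm. Layer 42 is larger (96.96 vs 49.00 mm).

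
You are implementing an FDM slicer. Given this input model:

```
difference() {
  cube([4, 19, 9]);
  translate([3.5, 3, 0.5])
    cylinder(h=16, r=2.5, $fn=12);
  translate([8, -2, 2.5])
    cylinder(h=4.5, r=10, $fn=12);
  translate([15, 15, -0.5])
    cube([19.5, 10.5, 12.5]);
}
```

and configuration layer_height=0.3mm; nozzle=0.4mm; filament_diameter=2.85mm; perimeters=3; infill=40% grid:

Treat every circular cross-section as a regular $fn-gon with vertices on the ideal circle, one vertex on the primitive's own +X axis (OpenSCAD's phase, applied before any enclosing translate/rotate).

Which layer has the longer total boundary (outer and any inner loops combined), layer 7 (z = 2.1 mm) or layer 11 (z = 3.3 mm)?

Layer 7 (z = 2.1): the 4×19 cube contributes its full rectangle (perimeter 46.00 mm); the cylinder at (3.5, 3): section is a regular 12-gon, circumradius r=2.5 (perimeter = 2·12·2.500·sin(180°/12) = 15.53 mm); the cylinder at (8, -2) is absent (z outside [2.5, 7]); the cube at (15, 15) is present — its section is the full 19.5×10.5 rectangle (perimeter 60.00 mm); Subtracting the remaining from the first: starting from the 4×19 cube, the r=2.5 cylinder at (3.5, 3) partially overlaps it — only the 11.81 mm² overlap (of its 18.75 mm²) is removed, clipping the outline; the 19.5×10.5 cube at (15, 15) misses the remaining region (no effect) — boundary = 50.07 mm. So its perimeter = 50.07 mm. Layer 11 (z = 3.3): the 4×19 cube contributes its full rectangle (perimeter 46.00 mm); the cylinder at (3.5, 3): section is a regular 12-gon, circumradius r=2.5 (perimeter = 2·12·2.500·sin(180°/12) = 15.53 mm); the cylinder at (8, -2): section is a regular 12-gon, circumradius r=10 (perimeter = 2·12·10.000·sin(180°/12) = 62.12 mm); the 19.5×10.5 cube at (15, 15) contributes its full rectangle (perimeter 60.00 mm); After the difference (first − rest): starting from the 4×19 cube, the r=2.5 cylinder at (3.5, 3) partially overlaps it — only the 11.81 mm² overlap (of its 18.75 mm²) is removed, clipping the outline; the r=10 cylinder at (8, -2) partially overlaps it — only the 10.47 mm² overlap (of its 300.00 mm²) is removed, clipping the outline; the 19.5×10.5 cube at (15, 15) misses the remaining region (no effect) — boundary = 36.69 mm. So its perimeter = 36.69 mm. Layer 7 is larger (50.07 vs 36.69 mm).

layer 7 (z = 2.1 mm)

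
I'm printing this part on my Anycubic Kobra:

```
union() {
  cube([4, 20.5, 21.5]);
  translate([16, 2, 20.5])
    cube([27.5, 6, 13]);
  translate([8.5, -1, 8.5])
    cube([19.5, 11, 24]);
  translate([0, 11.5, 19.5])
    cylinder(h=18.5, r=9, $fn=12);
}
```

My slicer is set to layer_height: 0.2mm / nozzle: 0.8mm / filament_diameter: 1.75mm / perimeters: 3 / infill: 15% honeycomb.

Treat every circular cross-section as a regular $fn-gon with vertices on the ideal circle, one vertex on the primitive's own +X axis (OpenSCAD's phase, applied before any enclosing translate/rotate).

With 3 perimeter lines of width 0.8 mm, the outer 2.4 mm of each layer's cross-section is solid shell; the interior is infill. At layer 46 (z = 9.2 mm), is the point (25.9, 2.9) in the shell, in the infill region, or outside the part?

shell

At z = 9.2 mm: the 4×20.5 cube contributes its full rectangle; the cube at (16, 2) does not reach this height (z outside [20.5, 33.5]); the cube at (8.5, -1) (footprint 19.5×11) is included at this height; the cylinder at (0, 11.5) is absent (z outside [19.5, 38]); Taking the union: the 2 present regions are separate (no shared area or edge), so areas and boundary lengths simply add and each stays a separate island — 2 connected regions. Overall, the cross-section has 2 separate islands. The nearest boundary edge runs (28.00, 10.00)→(28.00, -1.00); distance from the point to it = 2.10 mm. (Shell/infill is judged within the island containing the point — the largest one.) The point is inside the cross-section, 2.10 mm from the nearest boundary — within the 2.4 mm shell band (3 × 0.8).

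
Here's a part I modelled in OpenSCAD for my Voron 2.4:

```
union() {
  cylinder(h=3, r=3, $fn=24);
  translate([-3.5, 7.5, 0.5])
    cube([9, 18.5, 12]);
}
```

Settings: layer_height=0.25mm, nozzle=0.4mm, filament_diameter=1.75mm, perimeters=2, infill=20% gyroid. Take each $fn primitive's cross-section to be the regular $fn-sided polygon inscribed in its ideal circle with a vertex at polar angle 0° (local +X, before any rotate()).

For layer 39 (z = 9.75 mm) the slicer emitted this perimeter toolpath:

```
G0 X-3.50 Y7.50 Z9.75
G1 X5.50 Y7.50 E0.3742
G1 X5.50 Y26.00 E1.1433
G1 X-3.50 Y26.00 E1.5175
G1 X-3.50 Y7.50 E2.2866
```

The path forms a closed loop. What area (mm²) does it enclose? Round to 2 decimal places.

Apply the shoelace formula to the sequence of (X, Y) vertices; enclosed area = 166.50 mm².

166.50 mm²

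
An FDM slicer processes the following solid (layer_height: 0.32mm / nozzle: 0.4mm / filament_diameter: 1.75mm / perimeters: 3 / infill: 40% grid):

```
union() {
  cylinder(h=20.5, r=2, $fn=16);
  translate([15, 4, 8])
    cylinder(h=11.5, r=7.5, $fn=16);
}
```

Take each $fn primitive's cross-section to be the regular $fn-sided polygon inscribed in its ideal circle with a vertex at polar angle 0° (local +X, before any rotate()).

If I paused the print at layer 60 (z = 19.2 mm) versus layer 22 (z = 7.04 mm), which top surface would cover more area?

Layer 60 (z = 19.2): the r=2 cylinder contributes a regular 16-gon of circumradius 2 (area = (16/2)·2.000²·sin(360°/16) = 12.25 mm²); the r=7.5 cylinder at (15, 4) contributes a regular 16-gon of circumradius 7.5 (area = (16/2)·7.500²·sin(360°/16) = 172.21 mm²); Combining (union): the 2 present regions are separate (no shared area or edge), so areas and boundary lengths simply add and each stays a separate island — area = 184.45 mm². So its area = 184.45 mm². Layer 22 (z = 7.04): the cylinder: section is a regular 16-gon, circumradius r=2 (area = (16/2)·2.000²·sin(360°/16) = 12.25 mm²); the cylinder at (15, 4) is absent (z outside [8, 19.5]); Taking the union: only the r=2 cylinder is present, so the union is just that shape — area = 12.25 mm². So its area = 12.25 mm². Layer 60 is larger (184.45 vs 12.25 mm²).

layer 60 (z = 19.2 mm)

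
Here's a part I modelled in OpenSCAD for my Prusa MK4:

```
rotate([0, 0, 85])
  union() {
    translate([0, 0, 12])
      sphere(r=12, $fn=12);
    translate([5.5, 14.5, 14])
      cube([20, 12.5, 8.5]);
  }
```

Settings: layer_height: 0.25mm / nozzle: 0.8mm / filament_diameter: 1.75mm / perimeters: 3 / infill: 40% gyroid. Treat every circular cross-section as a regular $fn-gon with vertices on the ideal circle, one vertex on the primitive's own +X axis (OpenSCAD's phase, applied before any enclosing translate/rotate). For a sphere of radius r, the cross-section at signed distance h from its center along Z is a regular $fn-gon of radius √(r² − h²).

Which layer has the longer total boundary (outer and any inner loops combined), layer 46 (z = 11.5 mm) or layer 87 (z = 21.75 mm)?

Layer 46 (z = 11.5): the r=12 sphere contributes a regular 12-gon of circumradius √(12²−0.5²) = 11.990 (perimeter = 2·12·11.990·sin(180°/12) = 74.48 mm); the cube at (5.5, 14.5) is absent (z outside [14, 22.5]); Taking the union: only the r=12 sphere is present, so the union is just that shape — boundary = 74.48 mm; (whole slice rotated 85° about Z — lengths, areas and connectivity unchanged). So its perimeter = 74.48 mm. Layer 87 (z = 21.75): the sphere: section is a regular 12-gon, circumradius = √(r²−h²) = √(12²−9.75²) = 6.996 (perimeter = 2·12·6.996·sin(180°/12) = 43.45 mm); the cube at (5.5, 14.5) (footprint 20×12.5) is included at this height (perimeter 65.00 mm); Taking the union: the 2 present regions are separate (no shared area or edge), so areas and boundary lengths simply add and each stays a separate island — boundary = 108.45 mm; (whole slice rotated 85° about Z — lengths, areas and connectivity unchanged). So its perimeter = 108.45 mm. Layer 87 is larger (108.45 vs 74.48 mm).

layer 87 (z = 21.75 mm)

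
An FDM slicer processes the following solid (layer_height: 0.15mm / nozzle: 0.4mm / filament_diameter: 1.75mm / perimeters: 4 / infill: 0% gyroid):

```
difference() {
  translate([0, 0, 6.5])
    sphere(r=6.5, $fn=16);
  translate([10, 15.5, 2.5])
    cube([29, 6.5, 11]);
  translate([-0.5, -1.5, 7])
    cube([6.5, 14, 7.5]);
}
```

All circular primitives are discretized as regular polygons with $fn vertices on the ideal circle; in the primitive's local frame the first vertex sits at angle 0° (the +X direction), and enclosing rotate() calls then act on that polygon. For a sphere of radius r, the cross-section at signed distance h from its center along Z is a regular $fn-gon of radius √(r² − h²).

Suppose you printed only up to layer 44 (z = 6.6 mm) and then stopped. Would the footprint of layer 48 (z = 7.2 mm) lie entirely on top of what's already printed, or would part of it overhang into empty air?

Compare the two slices. At z = 6.6: the r=6.5 sphere contributes a regular 16-gon of circumradius √(6.5²−0.1²) = 6.499 (area = (16/2)·6.499²·sin(360°/16) = 129.32 mm²); the 29×6.5 cube at (10, 15.5) contributes its full rectangle (area 188.50 mm²); the cube at (-0.5, -1.5) is not intersected at this z (z outside [7, 14.5]); Taking the first minus the rest: starting from the r=6.5 sphere (129.32 mm²), the 29×6.5 cube at (10, 15.5) misses the remaining region (no effect) — area = 129.32 mm². At z = 7.2: the sphere: section is a regular 16-gon, circumradius = √(r²−h²) = √(6.5²−0.7²) = 6.462 (area = (16/2)·6.462²·sin(360°/16) = 127.85 mm²); the cube at (10, 15.5) is present — its section is the full 29×6.5 rectangle (area 188.50 mm²); the 6.5×14 cube at (-0.5, -1.5) contributes its full rectangle (area 91.00 mm²); Taking the first minus the rest: starting from the r=6.5 sphere (127.85 mm²), the 29×6.5 cube at (10, 15.5) misses the remaining region (no effect); the 6.5×14 cube at (-0.5, -1.5) partially overlaps it — only the 44.38 mm² overlap (of its 91.00 mm²) is removed, clipping the outline — area = 83.47 mm². Checking containment: the cross-section at z = 7.2 is a subset of the cross-section at z = 6.6.

entirely on top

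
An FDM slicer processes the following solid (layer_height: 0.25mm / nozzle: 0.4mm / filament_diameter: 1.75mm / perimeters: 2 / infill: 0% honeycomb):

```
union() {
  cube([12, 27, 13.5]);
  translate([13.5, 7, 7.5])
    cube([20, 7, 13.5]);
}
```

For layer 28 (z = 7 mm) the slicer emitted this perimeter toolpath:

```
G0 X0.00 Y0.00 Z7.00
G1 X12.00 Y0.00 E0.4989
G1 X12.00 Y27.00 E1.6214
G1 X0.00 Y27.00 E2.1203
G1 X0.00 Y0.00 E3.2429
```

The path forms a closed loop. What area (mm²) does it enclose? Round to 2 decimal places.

Apply the shoelace formula to the sequence of (X, Y) vertices; enclosed area = 324.00 mm².

324.00 mm²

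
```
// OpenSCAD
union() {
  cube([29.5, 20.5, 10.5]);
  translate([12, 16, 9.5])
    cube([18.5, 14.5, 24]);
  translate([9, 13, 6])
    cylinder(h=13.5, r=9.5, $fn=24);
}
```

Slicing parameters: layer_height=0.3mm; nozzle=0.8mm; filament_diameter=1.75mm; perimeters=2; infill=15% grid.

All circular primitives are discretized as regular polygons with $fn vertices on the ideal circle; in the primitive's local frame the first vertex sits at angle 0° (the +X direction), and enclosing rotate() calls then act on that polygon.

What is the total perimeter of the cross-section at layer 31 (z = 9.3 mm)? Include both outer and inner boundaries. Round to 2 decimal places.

At z = 9.3 mm: the 29.5×20.5 cube contributes its full rectangle (perimeter 100.00 mm); the cube at (12, 16) does not reach this height (z outside [9.5, 33.5]); the r=9.5 cylinder at (9, 13) contributes a regular 24-gon of circumradius 9.5 (perimeter = 2·24·9.500·sin(180°/24) = 59.52 mm); Taking the union: the regions partially overlap (shared area 263.33 mm²), so the edge portions inside another operand are dropped and the merged outline is re-measured after clipping — boundary = 101.03 mm. Overall, the cross-section is a single solid region. Total boundary length (outer) = 101.03 mm.

101.03 mm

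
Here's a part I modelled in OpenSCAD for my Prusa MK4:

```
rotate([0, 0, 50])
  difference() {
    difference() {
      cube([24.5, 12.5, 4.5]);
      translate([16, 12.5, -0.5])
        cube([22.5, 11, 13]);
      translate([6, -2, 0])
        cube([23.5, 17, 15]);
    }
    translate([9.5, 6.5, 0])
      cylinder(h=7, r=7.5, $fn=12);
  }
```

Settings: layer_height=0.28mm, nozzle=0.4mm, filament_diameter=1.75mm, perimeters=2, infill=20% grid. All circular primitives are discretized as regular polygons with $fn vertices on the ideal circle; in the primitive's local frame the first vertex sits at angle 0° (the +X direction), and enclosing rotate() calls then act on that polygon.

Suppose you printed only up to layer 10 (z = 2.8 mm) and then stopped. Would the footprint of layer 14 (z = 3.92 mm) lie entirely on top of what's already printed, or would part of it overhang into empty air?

entirely on top

Compare the two slices. At z = 2.8: the cube (footprint 24.5×12.5) is included at this height (area 306.25 mm²); the cube at (16, 12.5) is present — its section is the full 22.5×11 rectangle (area 247.50 mm²); the 23.5×17 cube at (6, -2) contributes its full rectangle (area 399.50 mm²); Subtracting the remaining from the first: starting from the 24.5×12.5 cube (306.25 mm²), the 22.5×11 cube at (16, 12.5) misses the remaining region (no effect); the 23.5×17 cube at (6, -2) partially overlaps it — only the 231.25 mm² overlap (of its 399.50 mm²) is removed, clipping the outline — area = 75.00 mm²; the cylinder at (9.5, 6.5): section is a regular 12-gon, circumradius r=7.5 (area = (12/2)·7.500²·sin(360°/12) = 168.75 mm²); Taking the first minus the rest: starting from the result so far (75.00 mm²), the r=7.5 cylinder at (9.5, 6.5) partially overlaps it — only the 34.90 mm² overlap (of its 168.75 mm²) is removed, clipping the outline — area = 40.10 mm²; (whole slice rotated 50° about Z — lengths, areas and connectivity unchanged). At z = 3.92: the cube is present — its section is the full 24.5×12.5 rectangle (area 306.25 mm²); the 22.5×11 cube at (16, 12.5) contributes its full rectangle (area 247.50 mm²); the cube at (6, -2) (footprint 23.5×17) is included at this height (area 399.50 mm²); After the difference (first − rest): starting from the 24.5×12.5 cube (306.25 mm²), the 22.5×11 cube at (16, 12.5) misses the remaining region (no effect); the 23.5×17 cube at (6, -2) partially overlaps it — only the 231.25 mm² overlap (of its 399.50 mm²) is removed, clipping the outline — area = 75.00 mm²; the r=7.5 cylinder at (9.5, 6.5) gives a regular 12-gon of circumradius 7.5 (constant along its height) (area = (12/2)·7.500²·sin(360°/12) = 168.75 mm²); Subtracting the remaining from the first: starting from that combined region (75.00 mm²), the r=7.5 cylinder at (9.5, 6.5) partially overlaps it — only the 34.90 mm² overlap (of its 168.75 mm²) is removed, clipping the outline — area = 40.10 mm²; (rotated 50° about Z; rotation is an isometry so areas/perimeters/island counts are preserved). Checking containment: the cross-section at z = 3.92 is a subset of the cross-section at z = 2.8.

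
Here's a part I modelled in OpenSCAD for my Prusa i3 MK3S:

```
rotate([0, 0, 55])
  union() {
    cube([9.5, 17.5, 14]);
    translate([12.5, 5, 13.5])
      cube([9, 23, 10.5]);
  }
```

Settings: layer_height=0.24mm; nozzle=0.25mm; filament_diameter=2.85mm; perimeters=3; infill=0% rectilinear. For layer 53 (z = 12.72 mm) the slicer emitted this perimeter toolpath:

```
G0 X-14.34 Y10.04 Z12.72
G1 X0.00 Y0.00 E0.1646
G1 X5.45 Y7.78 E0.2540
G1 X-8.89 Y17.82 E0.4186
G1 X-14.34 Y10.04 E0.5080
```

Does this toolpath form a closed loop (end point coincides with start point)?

Start point (G0): (-14.34, 10.04). End point (last G1): the path returns to the start — closed.

yes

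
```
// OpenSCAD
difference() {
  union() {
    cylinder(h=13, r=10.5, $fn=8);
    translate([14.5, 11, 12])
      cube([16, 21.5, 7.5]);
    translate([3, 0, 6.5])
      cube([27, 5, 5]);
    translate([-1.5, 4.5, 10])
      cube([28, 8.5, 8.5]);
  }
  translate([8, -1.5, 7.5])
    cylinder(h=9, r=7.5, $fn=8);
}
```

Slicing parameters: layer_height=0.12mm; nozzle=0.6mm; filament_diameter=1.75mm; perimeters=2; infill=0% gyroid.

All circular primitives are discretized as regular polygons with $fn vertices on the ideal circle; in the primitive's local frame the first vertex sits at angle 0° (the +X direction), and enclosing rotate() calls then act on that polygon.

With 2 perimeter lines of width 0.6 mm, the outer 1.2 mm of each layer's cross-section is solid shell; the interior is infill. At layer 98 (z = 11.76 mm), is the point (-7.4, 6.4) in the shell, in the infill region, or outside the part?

At z = 11.76 mm: the r=10.5 cylinder contributes a regular 8-gon of circumradius 10.5; the cube at (14.5, 11) is absent (z outside [12, 19.5]); the cube at (3, 0) is absent (z outside [6.5, 11.5]); the cube at (-1.5, 4.5) is present — its section is the full 28×8.5 rectangle; Merging all regions: the regions partially overlap (shared area 43.44 mm²), so overlapping operands fuse into one piece — 1 connected region; the cylinder at (8, -1.5): section is a regular 8-gon, circumradius r=7.5; Taking the first minus the rest: starting from that combined region, the r=7.5 cylinder at (8, -1.5) partially overlaps it — only the 94.55 mm² overlap (of its 159.10 mm²) is removed, clipping the outline — 1 connected region. Overall, the cross-section is a single solid region. The nearest boundary edge runs (-10.50, 0.00)→(-7.42, 7.42); distance from the point to it = 0.41 mm. The point is inside the cross-section, 0.41 mm from the nearest boundary — within the 1.2 mm shell band (2 × 0.6).

shell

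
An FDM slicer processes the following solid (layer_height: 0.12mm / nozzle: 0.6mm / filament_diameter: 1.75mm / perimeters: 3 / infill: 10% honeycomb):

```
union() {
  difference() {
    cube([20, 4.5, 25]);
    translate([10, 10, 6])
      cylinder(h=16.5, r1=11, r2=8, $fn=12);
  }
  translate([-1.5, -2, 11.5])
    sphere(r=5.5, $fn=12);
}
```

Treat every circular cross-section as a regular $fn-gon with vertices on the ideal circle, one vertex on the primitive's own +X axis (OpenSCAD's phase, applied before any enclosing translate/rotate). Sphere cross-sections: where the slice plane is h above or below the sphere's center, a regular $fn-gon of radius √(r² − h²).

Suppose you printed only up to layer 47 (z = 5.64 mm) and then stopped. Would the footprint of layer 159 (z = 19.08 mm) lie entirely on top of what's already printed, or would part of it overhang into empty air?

Compare the two slices. At z = 5.64: the 20×4.5 cube contributes its full rectangle (area 90.00 mm²); the cone at (10, 10) is not intersected at this z (z outside [6, 22.5]); Taking the first minus the rest: none of the subtracted shapes is present at this height, so the 20×4.5 cube is unchanged — area = 90.00 mm²; the sphere at (-1.5, -2) is absent (|z−center|=5.860 > r=5.5); Taking the union: only the result so far is present, so the union is just that shape — area = 90.00 mm². At z = 19.08: the 20×4.5 cube contributes its full rectangle (area 90.00 mm²); the cone at (10, 10): at t=0.793 of its height the radius interpolates to r₁+(r₂−r₁)t = 8.622, giving a regular 12-gon of that circumradius (area = (12/2)·8.622²·sin(360°/12) = 223.01 mm²); Subtracting the remaining from the first: starting from the 20×4.5 cube (90.00 mm²), the cone at (10, 10) partially overlaps it — only the 25.80 mm² overlap (of its 223.01 mm²) is removed, clipping the outline — area = 64.20 mm²; the sphere at (-1.5, -2) does not reach this height (|z−center|=7.580 > r=5.5); Taking the union: only the result so far is present, so the union is just that shape — area = 64.20 mm². Checking containment: the cross-section at z = 19.08 is a subset of the cross-section at z = 5.64.

entirely on top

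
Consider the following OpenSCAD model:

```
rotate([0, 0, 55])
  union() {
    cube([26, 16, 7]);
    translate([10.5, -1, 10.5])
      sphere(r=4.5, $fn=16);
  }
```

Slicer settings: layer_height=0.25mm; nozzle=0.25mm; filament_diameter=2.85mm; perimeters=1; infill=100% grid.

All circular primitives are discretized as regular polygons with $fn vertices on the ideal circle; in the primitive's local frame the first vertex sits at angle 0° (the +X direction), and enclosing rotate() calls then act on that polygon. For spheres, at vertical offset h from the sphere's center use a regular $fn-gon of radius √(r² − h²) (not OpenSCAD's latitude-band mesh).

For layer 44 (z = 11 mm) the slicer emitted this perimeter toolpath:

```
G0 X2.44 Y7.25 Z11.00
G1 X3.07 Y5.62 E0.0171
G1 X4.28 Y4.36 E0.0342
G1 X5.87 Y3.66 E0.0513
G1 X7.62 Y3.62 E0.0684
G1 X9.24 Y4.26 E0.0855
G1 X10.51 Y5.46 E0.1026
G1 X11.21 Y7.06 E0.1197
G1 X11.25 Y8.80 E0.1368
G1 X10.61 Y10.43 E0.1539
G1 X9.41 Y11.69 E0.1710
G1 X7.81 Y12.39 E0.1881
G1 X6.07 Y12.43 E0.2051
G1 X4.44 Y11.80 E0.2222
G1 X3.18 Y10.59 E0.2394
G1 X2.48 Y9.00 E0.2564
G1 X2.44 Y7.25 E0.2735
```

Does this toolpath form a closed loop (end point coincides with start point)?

Start point (G0): (2.44, 7.25). End point (last G1): the path returns to the start — closed.

yes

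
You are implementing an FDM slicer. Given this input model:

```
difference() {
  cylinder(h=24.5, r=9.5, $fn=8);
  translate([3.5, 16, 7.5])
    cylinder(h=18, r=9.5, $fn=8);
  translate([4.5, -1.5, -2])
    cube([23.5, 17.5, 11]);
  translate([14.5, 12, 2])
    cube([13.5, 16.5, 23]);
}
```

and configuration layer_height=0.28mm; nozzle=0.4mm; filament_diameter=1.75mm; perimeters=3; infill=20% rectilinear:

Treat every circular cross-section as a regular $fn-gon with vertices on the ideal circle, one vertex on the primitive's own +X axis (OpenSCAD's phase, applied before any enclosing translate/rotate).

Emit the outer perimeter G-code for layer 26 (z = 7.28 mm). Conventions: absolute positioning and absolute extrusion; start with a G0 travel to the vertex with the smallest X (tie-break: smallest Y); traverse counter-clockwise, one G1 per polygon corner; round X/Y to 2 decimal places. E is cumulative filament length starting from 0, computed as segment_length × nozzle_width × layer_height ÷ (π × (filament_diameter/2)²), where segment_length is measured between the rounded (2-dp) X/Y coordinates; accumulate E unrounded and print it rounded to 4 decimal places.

At z = 7.28 mm: the cylinder: section is a regular 8-gon, circumradius r=9.5; the cylinder at (3.5, 16) is not intersected at this z (z outside [7.5, 25.5]); the 23.5×17.5 cube at (4.5, -1.5) contributes its full rectangle; the 13.5×16.5 cube at (14.5, 12) contributes its full rectangle; After the difference (first − rest): starting from the r=9.5 cylinder, the 23.5×17.5 cube at (4.5, -1.5) partially overlaps it — only the 32.29 mm² overlap (of its 411.25 mm²) is removed, clipping the outline; the 13.5×16.5 cube at (14.5, 12) misses the remaining region (no effect) — 1 connected region. The outline is a single polygon with 9 vertices. Extrusion per mm of travel: 0.4 × 0.28 / (π × 0.875²) = 0.046564. Accumulating E over each segment gives final E = 2.8125.

G0 X-9.50 Y0.00 Z7.28
G1 X-6.72 Y-6.72 E0.3386
G1 X0.00 Y-9.50 E0.6773
G1 X6.72 Y-6.72 E1.0159
G1 X8.88 Y-1.50 E1.2789
G1 X4.50 Y-1.50 E1.4829
G1 X4.50 Y7.64 E1.9085
G1 X0.00 Y9.50 E2.1352
G1 X-6.72 Y6.72 E2.4739
G1 X-9.50 Y0.00 E2.8125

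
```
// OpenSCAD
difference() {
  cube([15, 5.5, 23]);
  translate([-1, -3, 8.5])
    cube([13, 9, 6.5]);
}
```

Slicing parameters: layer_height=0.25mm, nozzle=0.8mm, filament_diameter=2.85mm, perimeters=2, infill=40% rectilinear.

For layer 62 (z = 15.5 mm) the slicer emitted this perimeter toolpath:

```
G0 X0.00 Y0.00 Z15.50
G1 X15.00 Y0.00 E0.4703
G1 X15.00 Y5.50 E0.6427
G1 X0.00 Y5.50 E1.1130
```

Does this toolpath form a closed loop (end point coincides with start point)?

no

Start point (G0): (0.00, 0.00). End point (last G1): the path does not return to the start — open.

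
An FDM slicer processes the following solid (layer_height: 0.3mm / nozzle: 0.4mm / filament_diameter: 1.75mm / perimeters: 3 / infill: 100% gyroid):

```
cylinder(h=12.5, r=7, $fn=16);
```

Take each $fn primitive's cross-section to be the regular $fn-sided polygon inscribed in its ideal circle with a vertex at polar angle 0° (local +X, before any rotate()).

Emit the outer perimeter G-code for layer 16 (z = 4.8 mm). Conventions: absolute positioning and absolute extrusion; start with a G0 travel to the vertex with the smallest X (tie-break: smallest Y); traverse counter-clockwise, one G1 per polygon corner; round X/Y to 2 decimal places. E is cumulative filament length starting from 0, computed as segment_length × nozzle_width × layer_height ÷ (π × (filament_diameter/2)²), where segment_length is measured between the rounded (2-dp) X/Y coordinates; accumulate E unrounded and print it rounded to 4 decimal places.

G0 X-7.00 Y0.00 Z4.80
G1 X-6.47 Y-2.68 E0.1363
G1 X-4.95 Y-4.95 E0.2726
G1 X-2.68 Y-6.47 E0.4089
G1 X0.00 Y-7.00 E0.5452
G1 X2.68 Y-6.47 E0.6815
G1 X4.95 Y-4.95 E0.8178
G1 X6.47 Y-2.68 E0.9541
G1 X7.00 Y0.00 E1.0904
G1 X6.47 Y2.68 E1.2267
G1 X4.95 Y4.95 E1.3630
G1 X2.68 Y6.47 E1.4992
G1 X0.00 Y7.00 E1.6355
G1 X-2.68 Y6.47 E1.7718
G1 X-4.95 Y4.95 E1.9081
G1 X-6.47 Y2.68 E2.0444
G1 X-7.00 Y0.00 E2.1807

At z = 4.8 mm: the r=7 cylinder contributes a regular 16-gon of circumradius 7. The outline is a single polygon with 16 vertices. Extrusion per mm of travel: 0.4 × 0.3 / (π × 0.875²) = 0.049890. Accumulating E over each segment gives final E = 2.1807.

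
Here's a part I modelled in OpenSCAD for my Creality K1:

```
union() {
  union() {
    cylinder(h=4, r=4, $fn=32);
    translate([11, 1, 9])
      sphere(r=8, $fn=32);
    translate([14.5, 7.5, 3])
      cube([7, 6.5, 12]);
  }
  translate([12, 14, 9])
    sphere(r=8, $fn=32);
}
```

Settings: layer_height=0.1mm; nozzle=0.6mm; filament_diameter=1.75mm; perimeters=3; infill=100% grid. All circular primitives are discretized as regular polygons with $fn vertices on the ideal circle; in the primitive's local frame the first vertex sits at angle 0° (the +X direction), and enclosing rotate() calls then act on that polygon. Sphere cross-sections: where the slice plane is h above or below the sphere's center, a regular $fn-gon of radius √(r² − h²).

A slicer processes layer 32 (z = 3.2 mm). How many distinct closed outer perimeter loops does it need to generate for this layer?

3

At z = 3.2 mm: the cylinder: section is a regular 32-gon, circumradius r=4; the sphere at (11, 1): section is a regular 32-gon, circumradius = √(r²−h²) = √(8²−5.8²) = 5.510; the 7×6.5 cube at (14.5, 7.5) contributes its full rectangle; Combining (union): the 3 present regions are separate (no shared area or edge), so areas and boundary lengths simply add and each stays a separate island — 3 connected regions; the r=8 sphere at (12, 14) contributes a regular 32-gon of circumradius √(8²−5.8²) = 5.510; Taking the union: the regions partially overlap (shared area 10.45 mm²), so overlapping operands fuse into one piece — 3 connected regions. The result has 3 disconnected regions.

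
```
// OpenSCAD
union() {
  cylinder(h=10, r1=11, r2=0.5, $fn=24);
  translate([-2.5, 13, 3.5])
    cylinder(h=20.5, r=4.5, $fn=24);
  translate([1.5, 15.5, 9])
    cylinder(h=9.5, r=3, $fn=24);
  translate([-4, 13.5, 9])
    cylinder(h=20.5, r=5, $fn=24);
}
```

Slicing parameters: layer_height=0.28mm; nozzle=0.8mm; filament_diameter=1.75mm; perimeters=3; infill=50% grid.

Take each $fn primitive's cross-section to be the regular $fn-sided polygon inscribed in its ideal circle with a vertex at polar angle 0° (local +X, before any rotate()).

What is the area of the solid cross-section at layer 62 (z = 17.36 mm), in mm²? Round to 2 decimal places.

103.16 mm²

At z = 17.36 mm: the cone does not reach this height (z outside [0, 10]); the r=4.5 cylinder at (-2.5, 13) gives a regular 24-gon of circumradius 4.5 (constant along its height) (area = (24/2)·4.500²·sin(360°/24) = 62.89 mm²); the r=3 cylinder at (1.5, 15.5) gives a regular 24-gon of circumradius 3 (constant along its height) (area = (24/2)·3.000²·sin(360°/24) = 27.95 mm²); the r=5 cylinder at (-4, 13.5) gives a regular 24-gon of circumradius 5 (constant along its height) (area = (24/2)·5.000²·sin(360°/24) = 77.65 mm²); Taking the union: the regions partially overlap — summed areas 168.49 mm² minus the doubly-counted overlap 65.33 mm² gives 103.16 mm² — area = 103.16 mm². Overall, the cross-section is a single solid region. Net area = 103.16 mm².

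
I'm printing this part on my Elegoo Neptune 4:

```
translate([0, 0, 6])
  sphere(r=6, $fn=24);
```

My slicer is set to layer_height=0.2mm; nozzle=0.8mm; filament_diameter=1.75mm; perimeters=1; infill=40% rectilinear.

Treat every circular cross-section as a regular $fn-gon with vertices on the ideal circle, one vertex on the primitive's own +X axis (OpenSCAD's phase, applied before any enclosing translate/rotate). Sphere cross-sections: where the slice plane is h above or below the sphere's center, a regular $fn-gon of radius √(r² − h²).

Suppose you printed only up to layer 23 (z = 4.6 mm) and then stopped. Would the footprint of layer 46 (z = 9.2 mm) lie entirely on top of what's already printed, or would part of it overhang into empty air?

Compare the two slices. At z = 4.6: the r=6 sphere contributes a regular 24-gon of circumradius √(6²−1.4²) = 5.834 (area = (24/2)·5.834²·sin(360°/24) = 105.72 mm²). At z = 9.2: the sphere: section is a regular 24-gon, circumradius = √(r²−h²) = √(6²−3.2²) = 5.075 (area = (24/2)·5.075²·sin(360°/24) = 80.01 mm²). Checking containment: the cross-section at z = 9.2 is a subset of the cross-section at z = 4.6.

entirely on top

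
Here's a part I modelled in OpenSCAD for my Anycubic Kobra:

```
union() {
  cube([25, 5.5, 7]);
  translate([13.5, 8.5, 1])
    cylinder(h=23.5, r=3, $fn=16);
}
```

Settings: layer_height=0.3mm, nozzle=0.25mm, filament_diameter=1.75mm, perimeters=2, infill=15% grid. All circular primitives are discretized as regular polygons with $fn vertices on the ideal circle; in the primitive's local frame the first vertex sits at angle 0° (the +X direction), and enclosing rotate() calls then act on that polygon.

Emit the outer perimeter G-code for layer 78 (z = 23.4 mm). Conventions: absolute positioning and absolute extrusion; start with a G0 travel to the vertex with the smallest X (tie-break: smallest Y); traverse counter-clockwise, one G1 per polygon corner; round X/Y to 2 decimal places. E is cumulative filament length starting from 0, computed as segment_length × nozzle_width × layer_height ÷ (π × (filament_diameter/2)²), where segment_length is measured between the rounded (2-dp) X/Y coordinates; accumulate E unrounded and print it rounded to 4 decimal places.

G0 X10.50 Y8.50 Z23.40
G1 X10.73 Y7.35 E0.0366
G1 X11.38 Y6.38 E0.0730
G1 X12.35 Y5.73 E0.1094
G1 X13.50 Y5.50 E0.1460
G1 X14.65 Y5.73 E0.1825
G1 X15.62 Y6.38 E0.2189
G1 X16.27 Y7.35 E0.2553
G1 X16.50 Y8.50 E0.2919
G1 X16.27 Y9.65 E0.3285
G1 X15.62 Y10.62 E0.3649
G1 X14.65 Y11.27 E0.4013
G1 X13.50 Y11.50 E0.4379
G1 X12.35 Y11.27 E0.4744
G1 X11.38 Y10.62 E0.5108
G1 X10.73 Y9.65 E0.5473
G1 X10.50 Y8.50 E0.5838

At z = 23.4 mm: the cube does not reach this height (z outside [0, 7]); the cylinder at (13.5, 8.5): section is a regular 16-gon, circumradius r=3; Merging all regions: only the r=3 cylinder at (13.5, 8.5) is present, so the union is just that shape — 1 connected region. The outline is a single polygon with 16 vertices. Extrusion per mm of travel: 0.25 × 0.3 / (π × 0.875²) = 0.031181. Accumulating E over each segment gives final E = 0.5838.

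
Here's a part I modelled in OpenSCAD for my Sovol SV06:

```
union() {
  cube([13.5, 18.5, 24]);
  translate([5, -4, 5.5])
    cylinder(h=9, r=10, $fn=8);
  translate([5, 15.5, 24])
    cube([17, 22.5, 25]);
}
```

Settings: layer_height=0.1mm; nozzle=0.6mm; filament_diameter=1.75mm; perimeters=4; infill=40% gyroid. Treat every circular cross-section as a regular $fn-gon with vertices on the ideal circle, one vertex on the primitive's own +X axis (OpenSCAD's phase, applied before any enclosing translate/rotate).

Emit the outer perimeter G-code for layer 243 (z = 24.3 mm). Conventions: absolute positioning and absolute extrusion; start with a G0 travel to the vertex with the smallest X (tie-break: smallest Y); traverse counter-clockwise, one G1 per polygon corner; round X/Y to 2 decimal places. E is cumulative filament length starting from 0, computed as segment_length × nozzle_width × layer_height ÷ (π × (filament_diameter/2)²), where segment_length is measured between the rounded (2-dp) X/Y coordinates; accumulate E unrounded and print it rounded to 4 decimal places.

G0 X5.00 Y15.50 Z24.30
G1 X22.00 Y15.50 E0.4241
G1 X22.00 Y38.00 E0.9853
G1 X5.00 Y38.00 E1.4094
G1 X5.00 Y15.50 E1.9707

At z = 24.3 mm: the cube is not intersected at this z (z outside [0, 24]); the cylinder at (5, -4) is absent (z outside [5.5, 14.5]); the 17×22.5 cube at (5, 15.5) contributes its full rectangle; Merging all regions: only the 17×22.5 cube at (5, 15.5) is present, so the union is just that shape — 1 connected region. The outline is a single polygon with 4 vertices. Extrusion per mm of travel: 0.6 × 0.1 / (π × 0.875²) = 0.024945. Accumulating E over each segment gives final E = 1.9707.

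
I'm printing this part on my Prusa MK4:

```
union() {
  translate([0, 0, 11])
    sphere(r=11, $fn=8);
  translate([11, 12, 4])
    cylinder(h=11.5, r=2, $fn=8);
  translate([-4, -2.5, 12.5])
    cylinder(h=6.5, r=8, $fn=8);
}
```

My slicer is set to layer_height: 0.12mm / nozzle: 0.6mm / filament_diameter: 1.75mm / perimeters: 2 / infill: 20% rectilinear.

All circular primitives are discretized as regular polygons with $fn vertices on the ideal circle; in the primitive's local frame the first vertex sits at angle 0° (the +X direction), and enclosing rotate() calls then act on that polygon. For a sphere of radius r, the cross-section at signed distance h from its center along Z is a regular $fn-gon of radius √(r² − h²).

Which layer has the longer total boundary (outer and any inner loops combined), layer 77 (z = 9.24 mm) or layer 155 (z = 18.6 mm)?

layer 77 (z = 9.24 mm)

Layer 77 (z = 9.24): the sphere: section is a regular 8-gon, circumradius = √(r²−h²) = √(11²−1.76²) = 10.858 (perimeter = 2·8·10.858·sin(180°/8) = 66.48 mm); the cylinder at (11, 12): section is a regular 8-gon, circumradius r=2 (perimeter = 2·8·2.000·sin(180°/8) = 12.25 mm); the cylinder at (-4, -2.5) does not reach this height (z outside [12.5, 19]); Combining (union): the 2 present regions are separate (no shared area or edge), so areas and boundary lengths simply add and each stays a separate island — boundary = 78.73 mm. So its perimeter = 78.73 mm. Layer 155 (z = 18.6): the r=11 sphere slices to a regular 8-gon of circumradius 7.952 (√(r²−h²) with h=7.6 from center) (perimeter = 2·8·7.952·sin(180°/8) = 48.69 mm); the cylinder at (11, 12) does not reach this height (z outside [4, 15.5]); the r=8 cylinder at (-4, -2.5) gives a regular 8-gon of circumradius 8 (constant along its height) (perimeter = 2·8·8.000·sin(180°/8) = 48.98 mm); Taking the union: the regions partially overlap (shared area 109.64 mm²), so the edge portions inside another operand are dropped and the merged outline is re-measured after clipping — boundary = 58.79 mm. So its perimeter = 58.79 mm. Layer 77 is larger (78.73 vs 58.79 mm).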